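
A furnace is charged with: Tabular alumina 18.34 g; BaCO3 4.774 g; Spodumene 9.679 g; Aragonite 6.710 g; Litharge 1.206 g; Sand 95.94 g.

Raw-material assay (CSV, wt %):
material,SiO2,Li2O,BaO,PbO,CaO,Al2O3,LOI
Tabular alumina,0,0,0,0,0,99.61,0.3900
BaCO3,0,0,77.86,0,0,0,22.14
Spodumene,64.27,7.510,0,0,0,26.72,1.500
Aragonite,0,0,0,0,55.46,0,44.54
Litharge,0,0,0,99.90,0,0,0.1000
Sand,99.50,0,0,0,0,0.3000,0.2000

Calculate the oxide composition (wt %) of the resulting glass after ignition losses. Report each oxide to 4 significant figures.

Glass mass = 132.2 g (batch 136.6 − LOI 4.455).
Composition: SiO2 76.92%, Li2O 0.5499%, BaO 2.812%, PbO 0.9114%, CaO 2.815%, Al2O3 15.99%

The whole derivation keeps full precision all the way through — in-progress results are rounded off to 4 significant digits as shown. Each reported figure is rounded just once. Derived quantities are carried starting from the weights on 132.2 g of glass at full precision (the yield, six oxide percentages, LOI, totals, net glass mass), as written in the problem or answer text.
Oxide-by-oxide delivered mass:
  SiO2: 9.679·0.6427 + 95.94·0.9950 = 101.7 g
  Li2O: 9.679·0.07510 = 0.7269 g
  BaO: 4.774·0.7786 = 3.717 g
  PbO: 1.206·0.9990 = 1.205 g
  CaO: 6.710·0.5546 = 3.721 g
  Al2O3: 18.34·0.9961 + 9.679·0.2672 + 95.94·0.003000 = 21.14 g
LOI: 18.34·0.003900 + 4.774·0.2214 + 9.679·0.01500 + 6.710·0.4454 + 1.206·0.001000 + 95.94·0.002000 = 4.455 g
The glass mass, total less LOI, = 136.6 − 4.455 = 132.2 g (consistent with Σ oxide mass)
each wt % is 100 × oxide ÷ glass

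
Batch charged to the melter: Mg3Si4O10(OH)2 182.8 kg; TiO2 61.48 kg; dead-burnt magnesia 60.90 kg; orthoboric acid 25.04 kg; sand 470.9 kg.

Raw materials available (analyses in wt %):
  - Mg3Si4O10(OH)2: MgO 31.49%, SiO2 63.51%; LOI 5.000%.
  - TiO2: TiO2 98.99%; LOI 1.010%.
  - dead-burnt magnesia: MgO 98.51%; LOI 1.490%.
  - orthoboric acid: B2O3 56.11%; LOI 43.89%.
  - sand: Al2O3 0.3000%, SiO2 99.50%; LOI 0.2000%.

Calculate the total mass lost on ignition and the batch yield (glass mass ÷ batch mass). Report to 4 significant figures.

LOI loss = 22.60 kg; glass = 778.5 kg; yield = 97.18%

Each numeric step keeps full float precision in every operation — in-progress results appear, rounded to 4 significant digits, within the worked lines; every reported value sees exactly one rounding; all derived quantities (the five compositions, ignition loss, net glass mass, yield, totals) are re-derived from the batch weights at 778.5 kg of glass in exact precision as given in problem or answer.
Per-material ignition loss:
  Mg3Si4O10(OH)2: 182.8 × 0.05000 = 9.140 kg
  TiO2: 61.48 × 0.01010 = 0.6209 kg
  dead-burnt magnesia: 60.90 × 0.01490 = 0.9074 kg
  orthoboric acid: 25.04 × 0.4389 = 10.99 kg
  sand: 470.9 × 0.002000 = 0.9418 kg
Total LOI = 22.60 kg
Glass = batch − LOI = 801.1 − 22.60 = 778.5 kg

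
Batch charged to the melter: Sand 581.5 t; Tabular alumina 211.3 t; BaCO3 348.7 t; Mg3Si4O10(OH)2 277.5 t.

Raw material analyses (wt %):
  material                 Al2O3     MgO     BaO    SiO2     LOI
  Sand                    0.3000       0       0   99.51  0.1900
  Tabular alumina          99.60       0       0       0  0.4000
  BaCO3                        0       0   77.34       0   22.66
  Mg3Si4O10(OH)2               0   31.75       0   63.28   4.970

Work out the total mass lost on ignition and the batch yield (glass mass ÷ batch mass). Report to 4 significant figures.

LOI loss = 94.76 t; glass = 1324 t; yield = 93.32%

All internal work holds full float precision from start to finish — in-progress results are shown rounded to 4 significant digits as written; each reported figure takes exactly one rounding — the derived quantities are re-derived starting from the weights at 1324 t of glass in exact precision (four oxide percentages, ignition loss, glass mass, totals, the yield), as quoted within the problem or answer text.
Loss on ignition, line by line:
  Sand: 581.5 × 0.001900 = 1.105 t
  Tabular alumina: 211.3 × 0.004000 = 0.8452 t
  BaCO3: 348.7 × 0.2266 = 79.02 t
  Mg3Si4O10(OH)2: 277.5 × 0.04970 = 13.79 t
Total LOI = 94.76 t
Glass = batch − LOI = 1419 − 94.76 = 1324 t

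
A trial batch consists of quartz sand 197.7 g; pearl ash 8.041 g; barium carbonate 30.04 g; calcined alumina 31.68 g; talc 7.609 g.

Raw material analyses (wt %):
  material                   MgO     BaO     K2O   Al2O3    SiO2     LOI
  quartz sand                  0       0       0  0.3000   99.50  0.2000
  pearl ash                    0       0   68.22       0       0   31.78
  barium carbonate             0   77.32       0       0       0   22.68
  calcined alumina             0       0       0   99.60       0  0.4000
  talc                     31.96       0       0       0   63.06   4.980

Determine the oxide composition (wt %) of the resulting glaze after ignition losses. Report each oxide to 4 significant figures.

The intermediate values are shown rounded to four significant figures as written — each numeric step runs at full precision throughout — every reported value is rounded a single time; the derived quantities are carried in full precision (yield, five oxide percentages, totals, net glass mass, ignition loss) using the weight values per 264.8 g of glass, exactly as shown in question or answer.
Mass of each oxide from the mix:
  MgO: 7.609·0.3196 = 2.432 g
  BaO: 30.04·0.7732 = 23.23 g
  K2O: 8.041·0.6822 = 5.486 g
  Al2O3: 197.7·0.003000 + 31.68·0.9960 = 32.15 g
  SiO2: 197.7·0.9950 + 7.609·0.6306 = 201.5 g
LOI: 197.7·0.002000 + 8.041·0.3178 + 30.04·0.2268 + 31.68·0.004000 + 7.609·0.04980 = 10.27 g
The glass mass, total less LOI, = 275.1 − 10.27 = 264.8 g (= Σ oxide masses)
wt % = 100 × oxide mass / glass mass

Glass mass = 264.8 g (batch 275.1 − LOI 10.27).
Composition: MgO 0.9184%, BaO 8.771%, K2O 2.072%, Al2O3 12.14%, SiO2 76.10%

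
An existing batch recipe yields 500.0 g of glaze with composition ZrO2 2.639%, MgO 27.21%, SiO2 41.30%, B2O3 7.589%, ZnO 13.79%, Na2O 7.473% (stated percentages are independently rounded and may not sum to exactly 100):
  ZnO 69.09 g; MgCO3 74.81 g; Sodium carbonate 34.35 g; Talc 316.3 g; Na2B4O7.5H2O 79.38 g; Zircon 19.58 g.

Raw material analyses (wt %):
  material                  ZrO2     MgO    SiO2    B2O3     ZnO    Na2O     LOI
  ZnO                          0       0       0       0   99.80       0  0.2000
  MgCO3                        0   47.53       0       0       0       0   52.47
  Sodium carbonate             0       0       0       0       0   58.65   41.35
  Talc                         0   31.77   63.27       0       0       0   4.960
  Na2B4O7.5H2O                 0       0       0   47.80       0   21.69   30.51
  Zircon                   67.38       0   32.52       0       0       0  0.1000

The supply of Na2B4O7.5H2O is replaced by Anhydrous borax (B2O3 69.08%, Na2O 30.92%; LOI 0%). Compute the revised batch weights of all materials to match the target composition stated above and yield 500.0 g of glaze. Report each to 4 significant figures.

Revised batch per 500.0 g glaze:
  ZnO: 69.09 g
  MgCO3: 74.81 g
  Sodium carbonate: 34.75 g
  Talc: 316.3 g
  Anhydrous borax: 54.93 g
  Zircon: 19.58 g
Total batch = 569.5 g; LOI loss = 69.47 g

All internal work carries exact precision through every step; intermediates are printed rounded to 4 significant figures within the worked lines — exactly one rounding is applied to each reported result. The derived quantities, which include the six compositions, glass mass, the yield, LOI, totals, are computed at full float precision, as given in problem or answer, starting from the weights at 500.0 g of glass.
The oxide mass targets at 500.0 g glaze:
  ZrO2: 2.639% × 500.0 = 13.20 g
  MgO: 27.21% × 500.0 = 136.0 g
  SiO2: 41.30% × 500.0 = 206.5 g
  B2O3: 7.589% × 500.0 = 37.94 g
  ZnO: 13.79% × 500.0 = 68.95 g
  Na2O: 7.473% × 500.0 = 37.36 g
Checking each oxide sum from the weights as reported, on the stated basis (sum by sum, the targets are met up to rounding of the answer):
  ZrO2: 19.58·0.6738 = 13.19 g (target 13.20 g)
  MgO: 74.81·0.4753 + 316.3·0.3177 = 136.0 g (target 136.0 g)
  SiO2: 316.3·0.6327 + 19.58·0.3252 = 206.5 g (target 206.5 g)
  B2O3: 54.93·0.6908 = 37.95 g (target 37.94 g)
  ZnO: 69.09·0.9980 = 68.95 g (target 68.95 g)
  Na2O: 34.75·0.5865 + 54.93·0.3092 = 37.37 g (target 37.36 g)
Glass-mass closure: Σ batch − LOI loss = 500.0 g (per-oxide target masses sum to 500.0 g; basis as stated: 500.0 g — gaps are rounding artifacts).
Total batch = Σ batch = 569.5 g; LOI loss = Σ batch·LOI = 69.47 g; glass ÷ batch gives a yield of 87.80%.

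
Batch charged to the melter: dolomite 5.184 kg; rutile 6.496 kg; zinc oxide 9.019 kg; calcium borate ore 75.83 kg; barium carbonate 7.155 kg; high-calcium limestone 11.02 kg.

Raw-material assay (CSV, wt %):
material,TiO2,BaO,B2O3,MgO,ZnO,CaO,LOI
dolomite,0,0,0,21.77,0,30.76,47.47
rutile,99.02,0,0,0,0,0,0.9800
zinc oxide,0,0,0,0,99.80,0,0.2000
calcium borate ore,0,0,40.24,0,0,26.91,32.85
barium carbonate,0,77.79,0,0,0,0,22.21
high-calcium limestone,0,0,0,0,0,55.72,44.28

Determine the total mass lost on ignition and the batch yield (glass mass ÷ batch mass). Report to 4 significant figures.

In-progress results are printed with 4-significant-figure rounding between the steps. Full precision is held through the solve; every reported result is rounded once only; the derived quantities are carried in full precision (ignition loss, six oxide percentages, net glass mass, totals, the yield) starting from the weights at 80.78 kg of glass exactly as shown in the question or the answer.
Ignition loss by material:
  dolomite: 5.184 × 0.4747 = 2.461 kg
  rutile: 6.496 × 0.009800 = 0.06366 kg
  zinc oxide: 9.019 × 0.002000 = 0.01804 kg
  calcium borate ore: 75.83 × 0.3285 = 24.91 kg
  barium carbonate: 7.155 × 0.2221 = 1.589 kg
  high-calcium limestone: 11.02 × 0.4428 = 4.880 kg
Total LOI = 33.92 kg
Glass = batch − LOI = 114.7 − 33.92 = 80.78 kg

LOI loss = 33.92 kg; glass = 80.78 kg; yield = 70.43%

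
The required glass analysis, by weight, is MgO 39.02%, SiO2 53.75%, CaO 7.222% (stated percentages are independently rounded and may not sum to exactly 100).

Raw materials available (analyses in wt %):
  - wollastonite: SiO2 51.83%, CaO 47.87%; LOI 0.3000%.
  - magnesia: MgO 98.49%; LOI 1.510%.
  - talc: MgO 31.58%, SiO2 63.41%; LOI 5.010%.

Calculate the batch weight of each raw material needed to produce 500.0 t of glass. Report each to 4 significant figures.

Values along the way are printed (rounded to four significant digits) alongside each step — all internal work carries full float precision through every step — a single rounding finalizes each reported value. All derived quantities are rebuilt in exact precision (net glass mass, yield, three oxide percentages, LOI, the totals) from the batch weights on 500.0 t of glass as set out in the problem or the answer.
Oxide mass targets, per 500.0 t glass:
  MgO: 39.02% × 500.0 = 195.1 t
  SiO2: 53.75% × 500.0 = 268.8 t
  CaO: 7.222% × 500.0 = 36.11 t
Per-oxide balance check with the batch weights as given, under the basis named above (every target is met by its sum within answer rounding):
  MgO: 81.96·0.9849 + 362.2·0.3158 = 195.1 t (target 195.1 t)
  SiO2: 75.43·0.5183 + 362.2·0.6341 = 268.8 t (target 268.8 t)
  CaO: 75.43·0.4787 = 36.11 t (target 36.11 t)
Glass-mass closure: the batch minus its LOI: 500.0 t (the targets, summed, come to 500.0 t; stated basis 500.0 t — differing by rounding only).
Batch grand total — Σ batch = 519.6 t; loss to ignition Σ batch·LOI = 19.61 t; as yield: glass ÷ batch → 96.23%.

Batch per 500.0 t glass:
  wollastonite: 75.43 t
  magnesia: 81.96 t
  talc: 362.2 t
Total batch = 519.6 t; LOI loss = 19.61 t; yield = 96.23%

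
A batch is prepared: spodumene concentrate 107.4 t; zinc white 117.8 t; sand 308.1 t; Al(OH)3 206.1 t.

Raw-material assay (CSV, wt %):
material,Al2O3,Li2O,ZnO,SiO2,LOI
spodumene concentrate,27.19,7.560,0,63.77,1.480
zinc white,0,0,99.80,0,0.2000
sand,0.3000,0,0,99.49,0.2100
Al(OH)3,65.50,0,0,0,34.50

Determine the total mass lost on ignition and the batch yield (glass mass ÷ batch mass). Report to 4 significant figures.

The intermediate values are displayed (rounded to 4 significant figures) on the page. Full float precision is held all the way through. Exactly one rounding lands on every reported figure. The derived quantities, which include the four compositions, yield, LOI, the totals, glass mass, are re-derived in full float precision, exactly as shown in the question or the answer, from the batch weights per 665.8 t of glass.
Loss on ignition, line by line:
  spodumene concentrate: 107.4 × 0.01480 = 1.590 t
  zinc white: 117.8 × 0.002000 = 0.2356 t
  sand: 308.1 × 0.002100 = 0.6470 t
  Al(OH)3: 206.1 × 0.3450 = 71.10 t
Total LOI = 73.58 t
Glass = batch − LOI = 739.4 − 73.58 = 665.8 t

LOI loss = 73.58 t; glass = 665.8 t; yield = 90.05%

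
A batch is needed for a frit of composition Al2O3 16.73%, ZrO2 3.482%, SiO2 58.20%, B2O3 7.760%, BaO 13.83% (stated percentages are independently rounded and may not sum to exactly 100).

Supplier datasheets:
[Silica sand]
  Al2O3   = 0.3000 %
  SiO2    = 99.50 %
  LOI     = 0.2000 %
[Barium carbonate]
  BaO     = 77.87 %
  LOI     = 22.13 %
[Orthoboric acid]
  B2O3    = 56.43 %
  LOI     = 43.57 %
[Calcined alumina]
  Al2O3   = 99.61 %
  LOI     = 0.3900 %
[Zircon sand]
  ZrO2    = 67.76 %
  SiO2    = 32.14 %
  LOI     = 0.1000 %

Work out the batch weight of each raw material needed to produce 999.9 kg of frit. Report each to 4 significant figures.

All arithmetic keeps full float precision at each step. Working values are rounded off to 4 significant figures when quoted; a single rounding completes every reported value; all derived quantities are re-derived at full float precision (yield, the totals, ignition loss, five oxide percentages, net glass mass) using the weight values at 999.9 kg of glass precisely as stated by the problem or answer text.
The oxide mass targets at 999.9 kg frit:
  Al2O3: 16.73% × 999.9 = 167.3 kg
  ZrO2: 3.482% × 999.9 = 34.82 kg
  SiO2: 58.20% × 999.9 = 581.9 kg
  B2O3: 7.760% × 999.9 = 77.59 kg
  BaO: 13.83% × 999.9 = 138.3 kg
Balance tally, oxide-wise, given the weights on record, relative to the basis at hand (every target is met by its sum net of answer rounding effects):
  Al2O3: 568.3·0.003000 + 166.2·0.9961 = 167.3 kg (target 167.3 kg)
  ZrO2: 51.38·0.6776 = 34.82 kg (target 34.82 kg)
  SiO2: 568.3·0.9950 + 51.38·0.3214 = 582.0 kg (target 581.9 kg)
  B2O3: 137.5·0.5643 = 77.59 kg (target 77.59 kg)
  BaO: 177.6·0.7787 = 138.3 kg (target 138.3 kg)
Glass-mass bookkeeping: total batch − LOI = 999.9 kg (per-oxide target masses sum to 999.9 kg; against the stated basis, 999.9 kg — a pure rounding effect).
Adding the batch up: Σ batch = 1101 kg; the LOI term Σ batch·LOI equals 101.0 kg; yield: glass divided by total = 90.82%.

Batch per 999.9 kg frit:
  Silica sand: 568.3 kg
  Barium carbonate: 177.6 kg
  Orthoboric acid: 137.5 kg
  Calcined alumina: 166.2 kg
  Zircon sand: 51.38 kg
Total batch = 1101 kg; LOI loss = 101.0 kg; yield = 90.82%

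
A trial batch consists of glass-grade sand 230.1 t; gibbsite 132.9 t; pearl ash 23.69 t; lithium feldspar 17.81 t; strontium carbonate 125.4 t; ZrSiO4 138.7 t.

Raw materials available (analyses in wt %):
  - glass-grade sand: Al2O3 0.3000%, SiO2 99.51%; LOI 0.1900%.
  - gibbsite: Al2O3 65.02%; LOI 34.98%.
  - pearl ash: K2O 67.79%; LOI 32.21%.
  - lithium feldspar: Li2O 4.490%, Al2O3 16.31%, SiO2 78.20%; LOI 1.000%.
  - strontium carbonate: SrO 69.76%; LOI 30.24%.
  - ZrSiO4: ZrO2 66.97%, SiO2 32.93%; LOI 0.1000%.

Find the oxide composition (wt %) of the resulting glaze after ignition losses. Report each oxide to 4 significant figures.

Glass mass = 575.8 t (batch 668.6 − LOI 92.79).
Composition: ZrO2 16.13%, Li2O 0.1389%, SrO 15.19%, K2O 2.789%, Al2O3 15.63%, SiO2 50.12%

The whole derivation carries exact precision at every stage; values along the way are printed, rounded to four significant digits, in the working. Each reported value receives exactly one rounding; the derived quantities are carried at full precision (the yield, LOI, totals, the six compositions, glass mass) from the batch weights at 575.8 t of glass, exactly as shown in the problem or the answer.
What the batch supplies per oxide:
  ZrO2: 138.7·0.6697 = 92.89 t
  Li2O: 17.81·0.04490 = 0.7997 t
  SrO: 125.4·0.6976 = 87.48 t
  K2O: 23.69·0.6779 = 16.06 t
  Al2O3: 230.1·0.003000 + 132.9·0.6502 + 17.81·0.1631 = 90.01 t
  SiO2: 230.1·0.9951 + 17.81·0.7820 + 138.7·0.3293 = 288.6 t
LOI: 230.1·0.001900 + 132.9·0.3498 + 23.69·0.3221 + 17.81·0.01000 + 125.4·0.3024 + 138.7·0.001000 = 92.79 t
batch − LOI leaves glass = 668.6 − 92.79 = 575.8 t (consistent with Σ oxide mass)
wt %: oxide over glass, times 100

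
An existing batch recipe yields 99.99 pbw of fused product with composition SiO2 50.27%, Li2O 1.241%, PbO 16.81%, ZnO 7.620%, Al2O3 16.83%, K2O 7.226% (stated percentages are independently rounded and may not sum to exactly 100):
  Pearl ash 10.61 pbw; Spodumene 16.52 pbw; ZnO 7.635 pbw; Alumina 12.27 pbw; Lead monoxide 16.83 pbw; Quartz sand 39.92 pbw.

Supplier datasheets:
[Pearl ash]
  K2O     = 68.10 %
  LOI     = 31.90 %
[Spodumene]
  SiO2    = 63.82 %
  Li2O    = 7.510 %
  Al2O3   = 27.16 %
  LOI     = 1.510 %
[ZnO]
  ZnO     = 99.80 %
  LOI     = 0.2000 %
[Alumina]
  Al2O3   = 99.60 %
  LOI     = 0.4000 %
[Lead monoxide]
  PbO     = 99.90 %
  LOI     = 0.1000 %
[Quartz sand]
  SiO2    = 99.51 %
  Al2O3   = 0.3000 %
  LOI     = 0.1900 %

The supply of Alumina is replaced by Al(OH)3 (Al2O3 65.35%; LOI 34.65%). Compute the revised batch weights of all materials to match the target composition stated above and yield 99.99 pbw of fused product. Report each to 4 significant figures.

The intermediate values are displayed, rounded to four significant digits, in the working; all arithmetic runs at full precision at each step — every reported value is rounded a single time. The derived quantities (the yield, ignition loss, the six compositions, totals, glass mass) are recomputed starting from the weights on 99.99 pbw of glass at full float precision precisely as stated by problem or answer.
Oxide mass targets, per 99.99 pbw fused product:
  SiO2: 50.27% × 99.99 = 50.26 pbw
  Li2O: 1.241% × 99.99 = 1.241 pbw
  PbO: 16.81% × 99.99 = 16.81 pbw
  ZnO: 7.620% × 99.99 = 7.619 pbw
  Al2O3: 16.83% × 99.99 = 16.83 pbw
  K2O: 7.226% × 99.99 = 7.225 pbw
Mass-balance tally per oxide using the reported weights, for the quoted basis mass (delivered sums recover each target modulo rounding of the values):
  SiO2: 16.52·0.6382 + 39.92·0.9951 = 50.27 pbw (target 50.26 pbw)
  Li2O: 16.52·0.07510 = 1.241 pbw (target 1.241 pbw)
  PbO: 16.83·0.9990 = 16.81 pbw (target 16.81 pbw)
  ZnO: 7.635·0.9980 = 7.620 pbw (target 7.619 pbw)
  Al2O3: 16.52·0.2716 + 18.70·0.6535 + 39.92·0.003000 = 16.83 pbw (target 16.83 pbw)
  K2O: 10.61·0.6810 = 7.225 pbw (target 7.225 pbw)
Glass-mass sanity pass: batch total minus LOI = 99.99 pbw (targets for the oxides total 99.99 pbw; the stated basis being 99.99 pbw — deltas are rounding alone).
Total batch = Σ batch = 110.2 pbw; the LOI term Σ batch·LOI equals 10.22 pbw; glass ÷ batch gives a yield of 90.73%.

Revised batch per 99.99 pbw fused product:
  Pearl ash: 10.61 pbw
  Spodumene: 16.52 pbw
  ZnO: 7.635 pbw
  Al(OH)3: 18.70 pbw
  Lead monoxide: 16.83 pbw
  Quartz sand: 39.92 pbw
Total batch = 110.2 pbw; LOI loss = 10.22 pbw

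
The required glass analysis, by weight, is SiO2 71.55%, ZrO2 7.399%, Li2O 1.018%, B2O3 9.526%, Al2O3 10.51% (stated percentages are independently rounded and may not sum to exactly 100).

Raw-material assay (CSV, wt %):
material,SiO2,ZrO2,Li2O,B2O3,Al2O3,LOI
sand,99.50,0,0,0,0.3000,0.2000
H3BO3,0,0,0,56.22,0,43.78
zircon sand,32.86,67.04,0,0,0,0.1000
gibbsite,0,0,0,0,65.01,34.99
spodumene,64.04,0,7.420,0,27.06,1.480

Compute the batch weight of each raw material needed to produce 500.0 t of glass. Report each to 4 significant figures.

Batch per 500.0 t glass:
  sand: 297.2 t
  H3BO3: 84.72 t
  zircon sand: 55.18 t
  gibbsite: 50.91 t
  spodumene: 68.60 t
Total batch = 556.6 t; LOI loss = 56.57 t; yield = 89.84%

All arithmetic holds exact precision in every operation; the intermediate values are rounded to four significant digits wherever printed — each reported value undergoes a single rounding — all derived quantities, which include LOI, totals, the yield, the five compositions, net glass mass, are computed in full float precision, precisely as stated by the question or the answer, starting from the weights at 500.0 t of glass.
Target masses of each oxide per 500.0 t glass:
  SiO2: 71.55% × 500.0 = 357.8 t
  ZrO2: 7.399% × 500.0 = 36.99 t
  Li2O: 1.018% × 500.0 = 5.090 t
  B2O3: 9.526% × 500.0 = 47.63 t
  Al2O3: 10.51% × 500.0 = 52.55 t
Checking each oxide sum using the reported weights, on the stated basis (summed amounts equal target values up to rounding of the answer):
  SiO2: 297.2·0.9950 + 55.18·0.3286 + 68.60·0.6404 = 357.8 t (target 357.8 t)
  ZrO2: 55.18·0.6704 = 36.99 t (target 36.99 t)
  Li2O: 68.60·0.07420 = 5.090 t (target 5.090 t)
  B2O3: 84.72·0.5622 = 47.63 t (target 47.63 t)
  Al2O3: 297.2·0.003000 + 50.91·0.6501 + 68.60·0.2706 = 52.55 t (target 52.55 t)
Mass balance on the glass: Σ batch − LOI loss = 500.0 t (per-oxide target masses sum to 500.0 t; stated basis 500.0 t — deltas are rounding alone).
Summing the batch: Σ batch = 556.6 t; LOI removed, Σ of batch·LOI: 56.57 t; yield, glass over the total, = 89.84%.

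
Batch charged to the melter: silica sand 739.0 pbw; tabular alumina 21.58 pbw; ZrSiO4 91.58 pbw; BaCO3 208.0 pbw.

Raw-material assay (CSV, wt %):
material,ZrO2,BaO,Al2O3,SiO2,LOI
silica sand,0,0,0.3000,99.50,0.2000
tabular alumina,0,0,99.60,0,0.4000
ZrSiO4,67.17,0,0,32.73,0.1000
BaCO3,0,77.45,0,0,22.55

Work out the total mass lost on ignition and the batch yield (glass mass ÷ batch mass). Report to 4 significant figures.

All arithmetic holds full precision through the solve; in-progress results are printed rounded off to 4 significant figures in the printout. Each reported figure is rounded exactly once — the derived quantities, including glass mass, the yield, four oxide percentages, LOI, totals, are carried from the batch weights for 1012 pbw of glass at exact precision, exactly as shown in the problem or answer text.
Per-material ignition loss:
  silica sand: 739.0 × 0.002000 = 1.478 pbw
  tabular alumina: 21.58 × 0.004000 = 0.08632 pbw
  ZrSiO4: 91.58 × 0.001000 = 0.09158 pbw
  BaCO3: 208.0 × 0.2255 = 46.90 pbw
Total LOI = 48.56 pbw
Glass = batch − LOI = 1060 − 48.56 = 1012 pbw

LOI loss = 48.56 pbw; glass = 1012 pbw; yield = 95.42%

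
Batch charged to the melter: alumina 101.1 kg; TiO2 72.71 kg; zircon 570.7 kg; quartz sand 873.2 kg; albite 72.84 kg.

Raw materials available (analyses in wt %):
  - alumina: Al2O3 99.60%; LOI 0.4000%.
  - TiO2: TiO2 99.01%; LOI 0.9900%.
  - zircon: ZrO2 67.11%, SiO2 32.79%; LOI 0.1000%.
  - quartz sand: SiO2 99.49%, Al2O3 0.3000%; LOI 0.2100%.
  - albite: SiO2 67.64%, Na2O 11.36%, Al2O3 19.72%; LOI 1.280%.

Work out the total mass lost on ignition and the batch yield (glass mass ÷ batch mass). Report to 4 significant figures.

LOI loss = 4.461 kg; glass = 1686 kg; yield = 99.74%

Intermediates are printed with 4-significant-digit rounding across the worked steps. Every computation maintains exact precision at each step. Exactly one rounding goes into every reported number — the derived quantities (LOI, five oxide percentages, the totals, net glass mass, the yield) are rebuilt using the weight values for 1686 kg of glass at full precision as quoted within the problem or answer text.
Each material's LOI contribution:
  alumina: 101.1 × 0.004000 = 0.4044 kg
  TiO2: 72.71 × 0.009900 = 0.7198 kg
  zircon: 570.7 × 0.001000 = 0.5707 kg
  quartz sand: 873.2 × 0.002100 = 1.834 kg
  albite: 72.84 × 0.01280 = 0.9324 kg
Total LOI = 4.461 kg
Glass = batch − LOI = 1691 − 4.461 = 1686 kg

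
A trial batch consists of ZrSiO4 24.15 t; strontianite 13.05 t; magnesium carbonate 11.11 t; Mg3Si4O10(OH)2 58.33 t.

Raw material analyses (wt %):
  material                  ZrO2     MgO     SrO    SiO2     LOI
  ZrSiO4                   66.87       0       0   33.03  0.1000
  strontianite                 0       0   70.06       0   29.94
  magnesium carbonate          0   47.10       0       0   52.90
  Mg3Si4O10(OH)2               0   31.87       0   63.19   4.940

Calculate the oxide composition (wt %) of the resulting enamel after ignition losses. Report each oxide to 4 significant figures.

Glass mass = 93.95 t (batch 106.6 − LOI 12.69).
Composition: ZrO2 17.19%, MgO 25.36%, SrO 9.732%, SiO2 47.72%

Working values are printed (rounded to 4 significant digits) as written. Every computation holds full float precision end to end; each reported number takes exactly one rounding. Derived quantities are re-derived in full float precision (the totals, LOI, glass mass, four oxide percentages, the yield) starting from the weights on 93.95 t of glass, exactly as shown in the problem or answer text.
Per-oxide mass from batch:
  ZrO2: 24.15·0.6687 = 16.15 t
  MgO: 11.11·0.4710 + 58.33·0.3187 = 23.82 t
  SrO: 13.05·0.7006 = 9.143 t
  SiO2: 24.15·0.3303 + 58.33·0.6319 = 44.84 t
LOI: 24.15·0.001000 + 13.05·0.2994 + 11.11·0.5290 + 58.33·0.04940 = 12.69 t
batch − LOI leaves glass = 106.6 − 12.69 = 93.95 t (matching Σ of the oxides)
wt % = oxide mass / glass mass × 100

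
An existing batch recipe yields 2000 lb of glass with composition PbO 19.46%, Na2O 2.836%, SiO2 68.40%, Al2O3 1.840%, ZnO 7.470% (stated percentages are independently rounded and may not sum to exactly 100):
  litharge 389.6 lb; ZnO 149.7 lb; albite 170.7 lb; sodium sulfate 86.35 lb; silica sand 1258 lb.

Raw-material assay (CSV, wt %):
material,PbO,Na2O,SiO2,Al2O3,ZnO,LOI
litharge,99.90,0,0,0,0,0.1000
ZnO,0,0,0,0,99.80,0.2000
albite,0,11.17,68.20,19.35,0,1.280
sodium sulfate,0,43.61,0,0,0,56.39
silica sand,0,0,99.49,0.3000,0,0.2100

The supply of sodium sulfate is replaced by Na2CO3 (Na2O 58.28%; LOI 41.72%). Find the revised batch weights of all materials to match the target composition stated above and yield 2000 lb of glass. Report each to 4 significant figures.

The whole derivation keeps full float precision all the way through. Working values are printed, rounded to four significant digits, on the page. Each reported value undergoes a single rounding; the derived quantities, including yield, totals, net glass mass, the five compositions, LOI, are rebuilt starting from the weights for 2000 lb of glass in full float precision, as written in question or answer.
Target masses of each oxide per 2000 lb glass:
  PbO: 19.46% × 2000 = 389.2 lb
  Na2O: 2.836% × 2000 = 56.72 lb
  SiO2: 68.40% × 2000 = 1368 lb
  Al2O3: 1.840% × 2000 = 36.80 lb
  ZnO: 7.470% × 2000 = 149.4 lb
A balance pass over the oxides, with the batch weights as given, at the basis given (each sum matches its target mass net of answer rounding effects):
  PbO: 389.6·0.9990 = 389.2 lb (target 389.2 lb)
  Na2O: 170.7·0.1117 + 64.61·0.5828 = 56.72 lb (target 56.72 lb)
  SiO2: 170.7·0.6820 + 1258·0.9949 = 1368 lb (target 1368 lb)
  Al2O3: 170.7·0.1935 + 1258·0.003000 = 36.80 lb (target 36.80 lb)
  ZnO: 149.7·0.9980 = 149.4 lb (target 149.4 lb)
Glass-mass sanity pass: total batch − LOI = 2000 lb (the Σ of target masses is 2000 lb; against the stated basis, 2000 lb — differing by rounding only).
Whole-batch sum: Σ batch = 2033 lb; loss to ignition Σ batch·LOI = 32.47 lb; yield = glass ÷ total batch = 98.40%.

Revised batch per 2000 lb glass:
  litharge: 389.6 lb
  ZnO: 149.7 lb
  albite: 170.7 lb
  Na2CO3: 64.61 lb
  silica sand: 1258 lb
Total batch = 2033 lb; LOI loss = 32.47 lb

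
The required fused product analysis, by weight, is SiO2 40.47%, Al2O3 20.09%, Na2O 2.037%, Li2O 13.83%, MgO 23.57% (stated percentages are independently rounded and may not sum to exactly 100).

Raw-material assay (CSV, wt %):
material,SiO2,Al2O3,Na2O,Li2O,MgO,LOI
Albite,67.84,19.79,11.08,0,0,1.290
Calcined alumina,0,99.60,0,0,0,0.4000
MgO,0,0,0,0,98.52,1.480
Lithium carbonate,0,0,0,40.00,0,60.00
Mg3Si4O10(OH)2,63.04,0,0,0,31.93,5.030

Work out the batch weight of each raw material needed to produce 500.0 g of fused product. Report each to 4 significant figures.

In-progress results are printed, with 4-significant-figure rounding, at each printed step — the whole derivation maintains full precision in every operation. Each reported number undergoes a single rounding — derived quantities, including yield, the five compositions, the totals, LOI, glass mass, are rebuilt using the weight values on 500.0 g of glass at full precision, exactly as printed in the problem or the answer.
Target masses of each oxide per 500.0 g fused product:
  SiO2: 40.47% × 500.0 = 202.4 g
  Al2O3: 20.09% × 500.0 = 100.4 g
  Na2O: 2.037% × 500.0 = 10.18 g
  Li2O: 13.83% × 500.0 = 69.15 g
  MgO: 23.57% × 500.0 = 117.8 g
Balance tally, oxide-wise, with the batch weights as given, versus the basis set out (oxide sums agree with the targets once rounding is allowed for):
  SiO2: 91.92·0.6784 + 222.1·0.6304 = 202.4 g (target 202.4 g)
  Al2O3: 91.92·0.1979 + 82.59·0.9960 = 100.5 g (target 100.4 g)
  Na2O: 91.92·0.1108 = 10.18 g (target 10.18 g)
  Li2O: 172.9·0.4000 = 69.16 g (target 69.15 g)
  MgO: 47.65·0.9852 + 222.1·0.3193 = 117.9 g (target 117.8 g)
The glass-mass cross-check: total charge less LOI = 500.0 g (targets for the oxides total 500.0 g; the stated basis being 500.0 g — any gap is answer rounding).
Batch grand total — Σ batch = 617.2 g; LOI removed, Σ of batch·LOI: 117.1 g; the yield ratio, glass ÷ batch: 81.02%.

Batch per 500.0 g fused product:
  Albite: 91.92 g
  Calcined alumina: 82.59 g
  MgO: 47.65 g
  Lithium carbonate: 172.9 g
  Mg3Si4O10(OH)2: 222.1 g
Total batch = 617.2 g; LOI loss = 117.1 g; yield = 81.02%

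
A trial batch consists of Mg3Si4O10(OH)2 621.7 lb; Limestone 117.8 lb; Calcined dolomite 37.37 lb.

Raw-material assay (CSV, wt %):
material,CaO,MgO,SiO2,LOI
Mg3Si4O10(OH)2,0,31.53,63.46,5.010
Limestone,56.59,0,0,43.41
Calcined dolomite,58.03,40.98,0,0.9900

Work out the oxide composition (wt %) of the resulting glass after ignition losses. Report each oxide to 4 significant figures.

Intermediates are printed rounded to four significant digits on the page; each numeric step maintains exact precision through the solve; each reported result is rounded a single time. The derived quantities (yield, the totals, LOI, net glass mass, the three compositions) are carried from the weighed amounts on 694.2 lb of glass at exact precision, as they appear in question or answer.
Oxide masses out of the charge:
  CaO: 117.8·0.5659 + 37.37·0.5803 = 88.35 lb
  MgO: 621.7·0.3153 + 37.37·0.4098 = 211.3 lb
  SiO2: 621.7·0.6346 = 394.5 lb
LOI: 621.7·0.05010 + 117.8·0.4341 + 37.37·0.009900 = 82.65 lb
Glass mass = batch − LOI = 776.9 − 82.65 = 694.2 lb (equal to the oxide-mass sum)
each oxide over glass, ×100, is wt %

Glass mass = 694.2 lb (batch 776.9 − LOI 82.65).
Composition: CaO 12.73%, MgO 30.44%, SiO2 56.83%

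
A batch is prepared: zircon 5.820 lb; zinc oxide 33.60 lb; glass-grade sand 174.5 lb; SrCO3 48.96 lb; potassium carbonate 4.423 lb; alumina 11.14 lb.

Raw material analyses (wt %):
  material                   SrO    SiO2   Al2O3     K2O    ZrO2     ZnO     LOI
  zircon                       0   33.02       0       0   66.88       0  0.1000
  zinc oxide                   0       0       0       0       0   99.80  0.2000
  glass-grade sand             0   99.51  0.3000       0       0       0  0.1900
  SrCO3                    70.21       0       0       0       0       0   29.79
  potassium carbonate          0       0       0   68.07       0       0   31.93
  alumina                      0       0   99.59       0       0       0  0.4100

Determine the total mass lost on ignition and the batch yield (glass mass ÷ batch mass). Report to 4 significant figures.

Intermediates are rounded to 4 significant digits as shown; all arithmetic keeps full precision all the way through — a single rounding completes each reported value; the derived quantities are computed starting from the weights for 262.0 lb of glass at exact precision (totals, glass mass, the six compositions, the yield, ignition loss), as given in the question or the answer.
LOI of each material in turn:
  zircon: 5.820 × 0.001000 = 0.005820 lb
  zinc oxide: 33.60 × 0.002000 = 0.06720 lb
  glass-grade sand: 174.5 × 0.001900 = 0.3316 lb
  SrCO3: 48.96 × 0.2979 = 14.59 lb
  potassium carbonate: 4.423 × 0.3193 = 1.412 lb
  alumina: 11.14 × 0.004100 = 0.04567 lb
Total LOI = 16.45 lb
Glass = batch − LOI = 278.4 − 16.45 = 262.0 lb

LOI loss = 16.45 lb; glass = 262.0 lb; yield = 94.09%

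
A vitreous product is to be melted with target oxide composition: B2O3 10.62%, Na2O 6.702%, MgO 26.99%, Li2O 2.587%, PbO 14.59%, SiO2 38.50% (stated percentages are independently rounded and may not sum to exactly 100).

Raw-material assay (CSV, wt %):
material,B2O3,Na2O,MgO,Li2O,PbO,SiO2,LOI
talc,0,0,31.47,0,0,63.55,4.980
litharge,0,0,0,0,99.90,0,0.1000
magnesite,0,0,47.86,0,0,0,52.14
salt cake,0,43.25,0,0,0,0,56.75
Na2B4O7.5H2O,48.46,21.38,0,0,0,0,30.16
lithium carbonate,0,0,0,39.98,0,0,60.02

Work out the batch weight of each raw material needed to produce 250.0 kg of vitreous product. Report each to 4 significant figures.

The intermediate values are shown (rounded to 4 significant digits) in the printout. Full precision is kept at all times. Each reported number is rounded a single time; all derived quantities, including totals, yield, six oxide percentages, glass mass, ignition loss, are computed using the weight values on 250.0 kg of glass in exact precision exactly as shown in the problem or the answer.
Oxide-by-oxide targets in 250.0 kg vitreous product:
  B2O3: 10.62% × 250.0 = 26.55 kg
  Na2O: 6.702% × 250.0 = 16.76 kg
  MgO: 26.99% × 250.0 = 67.47 kg
  Li2O: 2.587% × 250.0 = 6.468 kg
  PbO: 14.59% × 250.0 = 36.48 kg
  SiO2: 38.50% × 250.0 = 96.25 kg
Balance tally, oxide-wise, working from each reported weight, for the quoted basis mass (target by target, the sums agree given rounding of the digits):
  B2O3: 54.79·0.4846 = 26.55 kg (target 26.55 kg)
  Na2O: 11.66·0.4325 + 54.79·0.2138 = 16.76 kg (target 16.76 kg)
  MgO: 151.5·0.3147 + 41.40·0.4786 = 67.49 kg (target 67.47 kg)
  Li2O: 16.18·0.3998 = 6.469 kg (target 6.468 kg)
  PbO: 36.51·0.9990 = 36.47 kg (target 36.48 kg)
  SiO2: 151.5·0.6355 = 96.28 kg (target 96.25 kg)
Glass mass check: whole batch net of LOI = 250.0 kg (summing oxide targets gives 250.0 kg; stated basis 250.0 kg — deltas are rounding alone).
Batch grand total — Σ batch = 312.0 kg; loss to ignition Σ batch·LOI = 62.02 kg; glass ÷ batch gives a yield of 80.12%.

Batch per 250.0 kg vitreous product:
  talc: 151.5 kg
  litharge: 36.51 kg
  magnesite: 41.40 kg
  salt cake: 11.66 kg
  Na2B4O7.5H2O: 54.79 kg
  lithium carbonate: 16.18 kg
Total batch = 312.0 kg; LOI loss = 62.02 kg; yield = 80.12%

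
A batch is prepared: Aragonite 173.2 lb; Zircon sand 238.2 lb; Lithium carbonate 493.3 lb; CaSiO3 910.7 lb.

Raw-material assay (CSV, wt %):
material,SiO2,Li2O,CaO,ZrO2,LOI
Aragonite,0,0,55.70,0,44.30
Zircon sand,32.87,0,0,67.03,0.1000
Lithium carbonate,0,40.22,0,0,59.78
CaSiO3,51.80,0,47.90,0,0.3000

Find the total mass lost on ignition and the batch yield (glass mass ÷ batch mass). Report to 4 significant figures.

LOI loss = 374.6 lb; glass = 1441 lb; yield = 79.37%

All arithmetic runs at full precision from first step to last; the intermediate values are shown rounded off to 4 significant digits as written. Each reported number undergoes a single rounding; all derived quantities, including glass mass, the yield, ignition loss, totals, the four compositions, are carried from the weighed amounts at 1441 lb of glass at exact precision, exactly as printed in problem or answer.
LOI of each material in turn:
  Aragonite: 173.2 × 0.4430 = 76.73 lb
  Zircon sand: 238.2 × 0.001000 = 0.2382 lb
  Lithium carbonate: 493.3 × 0.5978 = 294.9 lb
  CaSiO3: 910.7 × 0.003000 = 2.732 lb
Total LOI = 374.6 lb
Glass = batch − LOI = 1815 − 374.6 = 1441 lb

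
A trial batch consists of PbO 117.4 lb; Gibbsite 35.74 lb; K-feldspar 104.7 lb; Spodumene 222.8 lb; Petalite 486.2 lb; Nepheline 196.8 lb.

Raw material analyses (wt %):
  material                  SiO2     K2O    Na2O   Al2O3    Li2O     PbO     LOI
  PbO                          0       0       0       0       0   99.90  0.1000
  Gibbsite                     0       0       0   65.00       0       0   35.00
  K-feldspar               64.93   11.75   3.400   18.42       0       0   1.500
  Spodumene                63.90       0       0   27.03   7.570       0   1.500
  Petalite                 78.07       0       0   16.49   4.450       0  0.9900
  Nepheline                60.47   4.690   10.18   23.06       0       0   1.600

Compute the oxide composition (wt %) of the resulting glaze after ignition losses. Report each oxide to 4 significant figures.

In-progress results appear with 4-significant-figure rounding when written out — the whole derivation keeps exact precision from first step to last. Every reported value includes exactly one rounding. All derived quantities are recomputed in full float precision (the totals, yield, six oxide percentages, glass mass, LOI) from the weighed amounts for 1138 lb of glass as they appear in problem or answer.
Mass of each oxide from the mix:
  SiO2: 104.7·0.6493 + 222.8·0.6390 + 486.2·0.7807 + 196.8·0.6047 = 708.9 lb
  K2O: 104.7·0.1175 + 196.8·0.04690 = 21.53 lb
  Na2O: 104.7·0.03400 + 196.8·0.1018 = 23.59 lb
  Al2O3: 35.74·0.6500 + 104.7·0.1842 + 222.8·0.2703 + 486.2·0.1649 + 196.8·0.2306 = 228.3 lb
  Li2O: 222.8·0.07570 + 486.2·0.04450 = 38.50 lb
  PbO: 117.4·0.9990 = 117.3 lb
LOI: 117.4·0.001000 + 35.74·0.3500 + 104.7·0.01500 + 222.8·0.01500 + 486.2·0.009900 + 196.8·0.01600 = 25.50 lb
The glass mass, total less LOI, = 1164 − 25.50 = 1138 lb (equal to the oxide-mass sum)
wt % = 100 × oxide mass / glass mass

Glass mass = 1138 lb (batch 1164 − LOI 25.50).
Composition: SiO2 62.29%, K2O 1.892%, Na2O 2.073%, Al2O3 20.06%, Li2O 3.383%, PbO 10.30%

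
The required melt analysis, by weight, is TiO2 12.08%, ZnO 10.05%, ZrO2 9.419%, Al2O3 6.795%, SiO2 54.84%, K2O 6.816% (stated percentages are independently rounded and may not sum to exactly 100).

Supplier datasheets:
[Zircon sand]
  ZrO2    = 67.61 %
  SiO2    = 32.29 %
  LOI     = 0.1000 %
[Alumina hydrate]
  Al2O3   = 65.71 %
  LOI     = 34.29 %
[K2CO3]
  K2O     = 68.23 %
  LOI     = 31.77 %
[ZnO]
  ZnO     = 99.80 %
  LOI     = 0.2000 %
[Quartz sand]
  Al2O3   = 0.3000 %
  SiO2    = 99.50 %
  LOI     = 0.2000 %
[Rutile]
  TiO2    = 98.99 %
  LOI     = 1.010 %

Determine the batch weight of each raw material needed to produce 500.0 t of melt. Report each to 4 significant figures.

Batch per 500.0 t melt:
  Zircon sand: 69.66 t
  Alumina hydrate: 50.55 t
  K2CO3: 49.95 t
  ZnO: 50.35 t
  Quartz sand: 253.0 t
  Rutile: 61.02 t
Total batch = 534.5 t; LOI loss = 34.50 t; yield = 93.55%

The intermediate values are displayed (rounded to 4 significant figures) across the worked steps — all arithmetic carries exact precision at each step — a single rounding produces every reported number — all derived quantities are re-derived in full float precision (glass mass, six oxide percentages, yield, ignition loss, the totals) using the weight values for 500.0 t of glass exactly as shown in problem or answer.
Per-oxide target masses for 500.0 t melt:
  TiO2: 12.08% × 500.0 = 60.40 t
  ZnO: 10.05% × 500.0 = 50.25 t
  ZrO2: 9.419% × 500.0 = 47.10 t
  Al2O3: 6.795% × 500.0 = 33.98 t
  SiO2: 54.84% × 500.0 = 274.2 t
  K2O: 6.816% × 500.0 = 34.08 t
A balance pass over the oxides, from the weights as reported, against the basis in use (oxide sums agree with the targets exact up to rounding of places):
  TiO2: 61.02·0.9899 = 60.40 t (target 60.40 t)
  ZnO: 50.35·0.9980 = 50.25 t (target 50.25 t)
  ZrO2: 69.66·0.6761 = 47.10 t (target 47.10 t)
  Al2O3: 50.55·0.6571 + 253.0·0.003000 = 33.98 t (target 33.98 t)
  SiO2: 69.66·0.3229 + 253.0·0.9950 = 274.2 t (target 274.2 t)
  K2O: 49.95·0.6823 = 34.08 t (target 34.08 t)
Glass-mass sanity pass: batch total minus LOI = 500.0 t (targets for the oxides total 500.0 t; basis as stated: 500.0 t — differing by rounding only).
Whole-batch sum: Σ batch = 534.5 t; LOI removed, Σ of batch·LOI: 34.50 t; the yield ratio, glass ÷ batch: 93.55%.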